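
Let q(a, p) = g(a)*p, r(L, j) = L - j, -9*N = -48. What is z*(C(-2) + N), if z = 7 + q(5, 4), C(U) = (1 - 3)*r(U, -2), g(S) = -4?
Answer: -48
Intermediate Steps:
N = 16/3 (N = -1/9*(-48) = 16/3 ≈ 5.3333)
C(U) = -4 - 2*U (C(U) = (1 - 3)*(U - 1*(-2)) = -2*(U + 2) = -2*(2 + U) = -4 - 2*U)
q(a, p) = -4*p
z = -9 (z = 7 - 4*4 = 7 - 16 = -9)
z*(C(-2) + N) = -9*((-4 - 2*(-2)) + 16/3) = -9*((-4 + 4) + 16/3) = -9*(0 + 16/3) = -9*16/3 = -48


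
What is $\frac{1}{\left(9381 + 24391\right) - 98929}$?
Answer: $- \frac{1}{65157} \approx -1.5348 \cdot 10^{-5}$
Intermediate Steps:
$\frac{1}{\left(9381 + 24391\right) - 98929} = \frac{1}{33772 - 98929} = \frac{1}{-65157} = - \frac{1}{65157}$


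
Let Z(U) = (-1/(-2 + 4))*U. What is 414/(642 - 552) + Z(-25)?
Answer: 171/10 ≈ 17.100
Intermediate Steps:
Z(U) = -U/2 (Z(U) = (-1/2)*U = (-1*½)*U = -U/2)
414/(642 - 552) + Z(-25) = 414/(642 - 552) - ½*(-25) = 414/90 + 25/2 = (1/90)*414 + 25/2 = 23/5 + 25/2 = 171/10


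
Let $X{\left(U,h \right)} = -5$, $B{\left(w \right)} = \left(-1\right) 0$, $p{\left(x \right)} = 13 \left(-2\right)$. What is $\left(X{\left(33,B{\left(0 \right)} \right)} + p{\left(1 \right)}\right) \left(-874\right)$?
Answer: $27094$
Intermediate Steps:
$p{\left(x \right)} = -26$
$B{\left(w \right)} = 0$
$\left(X{\left(33,B{\left(0 \right)} \right)} + p{\left(1 \right)}\right) \left(-874\right) = \left(-5 - 26\right) \left(-874\right) = \left(-31\right) \left(-874\right) = 27094$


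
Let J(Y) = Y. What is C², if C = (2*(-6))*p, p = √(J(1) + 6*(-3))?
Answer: -2448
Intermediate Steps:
p = I*√17 (p = √(1 + 6*(-3)) = √(1 - 18) = √(-17) = I*√17 ≈ 4.1231*I)
C = -12*I*√17 (C = (2*(-6))*(I*√17) = -12*I*√17 ≈ -49.477*I)
C² = (-12*I*√17)² = -2448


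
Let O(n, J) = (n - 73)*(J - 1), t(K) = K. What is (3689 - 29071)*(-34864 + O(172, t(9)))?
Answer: 864815504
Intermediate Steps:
O(n, J) = (-1 + J)*(-73 + n) (O(n, J) = (-73 + n)*(-1 + J) = (-1 + J)*(-73 + n))
(3689 - 29071)*(-34864 + O(172, t(9))) = (3689 - 29071)*(-34864 + (73 - 1*172 - 73*9 + 9*172)) = -25382*(-34864 + (73 - 172 - 657 + 1548)) = -25382*(-34864 + 792) = -25382*(-34072) = 864815504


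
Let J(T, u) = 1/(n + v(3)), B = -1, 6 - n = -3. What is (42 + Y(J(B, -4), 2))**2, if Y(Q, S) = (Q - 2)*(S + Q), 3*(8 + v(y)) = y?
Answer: 23409/16 ≈ 1463.1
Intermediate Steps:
n = 9 (n = 6 - 1*(-3) = 6 + 3 = 9)
v(y) = -8 + y/3
J(T, u) = 1/2 (J(T, u) = 1/(9 + (-8 + (1/3)*3)) = 1/(9 + (-8 + 1)) = 1/(9 - 7) = 1/2)
Y(Q, S) = (-2 + Q)*(Q + S)
(42 + Y(J(B, -4), 2))**2 = (42 + ((1/2)**2 - 2*1/2 - 2*2 + (1/2)*2))**2 = (42 + (1/4 - 1 - 4 + 1))**2 = (42 - 15/4)**2 = (153/4)**2 = 23409/16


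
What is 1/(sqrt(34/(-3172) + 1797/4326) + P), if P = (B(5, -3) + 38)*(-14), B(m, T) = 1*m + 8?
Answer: -136077214/97159053671 - 5*sqrt(5291574015)/291477161013 ≈ -0.0014018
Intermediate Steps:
B(m, T) = 8 + m (B(m, T) = m + 8 = 8 + m)
P = -714 (P = ((8 + 5) + 38)*(-14) = (13 + 38)*(-14) = 51*(-14) = -714)
1/(sqrt(34/(-3172) + 1797/4326) + P) = 1/(sqrt(34/(-3172) + 1797/4326) - 714) = 1/(sqrt(34*(-1/3172) + 1797*(1/4326)) - 714) = 1/(sqrt(-17/1586 + 599/1442) - 714) = 1/(sqrt(231375/571753) - 714) = 1/(5*sqrt(5291574015)/571753 - 714) = 1/(-714 + 5*sqrt(5291574015)/571753)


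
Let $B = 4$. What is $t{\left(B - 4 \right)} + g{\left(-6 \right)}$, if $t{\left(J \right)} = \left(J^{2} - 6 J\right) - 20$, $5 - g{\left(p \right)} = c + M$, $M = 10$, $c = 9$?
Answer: $-34$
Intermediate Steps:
$g{\left(p \right)} = -14$ ($g{\left(p \right)} = 5 - \left(9 + 10\right) = 5 - 19 = -14$)
$t{\left(J \right)} = -20 + J^{2} - 6 J$
$t{\left(B - 4 \right)} + g{\left(-6 \right)} = \left(-20 + \left(4 - 4\right)^{2} - 6 \left(4 - 4\right)\right) - 14 = \left(-20 + 0^{2} - 0\right) - 14 = \left(-20 + 0 + 0\right) - 14 = -20 - 14 = -34$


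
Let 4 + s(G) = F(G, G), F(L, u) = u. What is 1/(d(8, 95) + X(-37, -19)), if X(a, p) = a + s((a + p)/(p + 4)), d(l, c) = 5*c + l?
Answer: 15/6686 ≈ 0.0022435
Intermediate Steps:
d(l, c) = l + 5*c
s(G) = -4 + G
X(a, p) = -4 + a + (a + p)/(4 + p) (X(a, p) = a + (-4 + (a + p)/(p + 4)) = a + (-4 + (a + p)/(4 + p)) = -4 + a + (a + p)/(4 + p))
1/(d(8, 95) + X(-37, -19)) = 1/((8 + 5*95) + (-37 - 19 + (-4 - 37)*(4 - 19))/(4 - 19)) = 1/((8 + 475) + (-37 - 19 - 41*(-15))/(-15)) = 1/(483 - (-37 - 19 + 615)/15) = 1/(483 - 1/15*559) = 1/(483 - 559/15) = 1/(6686/15) = 15/6686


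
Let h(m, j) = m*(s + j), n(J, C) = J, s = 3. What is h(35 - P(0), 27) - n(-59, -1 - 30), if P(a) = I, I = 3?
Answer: 1019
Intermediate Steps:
P(a) = 3
h(m, j) = m*(3 + j)
h(35 - P(0), 27) - n(-59, -1 - 30) = (35 - 1*3)*(3 + 27) - 1*(-59) = (35 - 3)*30 + 59 = 32*30 + 59 = 960 + 59 = 1019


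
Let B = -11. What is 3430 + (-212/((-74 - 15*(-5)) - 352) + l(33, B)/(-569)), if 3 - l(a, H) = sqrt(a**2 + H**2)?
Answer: 685155745/199719 + 11*sqrt(10)/569 ≈ 3430.7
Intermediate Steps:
l(a, H) = 3 - sqrt(H**2 + a**2) (l(a, H) = 3 - sqrt(a**2 + H**2) = 3 - sqrt(H**2 + a**2))
3430 + (-212/((-74 - 15*(-5)) - 352) + l(33, B)/(-569)) = 3430 + (-212/((-74 - 15*(-5)) - 352) + (3 - sqrt((-11)**2 + 33**2))/(-569)) = 3430 + (-212/((-74 + 75) - 352) + (3 - sqrt(121 + 1089))*(-1/569)) = 3430 + (-212/(1 - 352) + (3 - sqrt(1210))*(-1/569)) = 3430 + (-212/(-351) + (3 - 11*sqrt(10))*(-1/569)) = 3430 + (-212*(-1/351) + (3 - 11*sqrt(10))*(-1/569)) = 3430 + (212/351 + (-3/569 + 11*sqrt(10)/569)) = 3430 + (119575/199719 + 11*sqrt(10)/569) = 685155745/199719 + 11*sqrt(10)/569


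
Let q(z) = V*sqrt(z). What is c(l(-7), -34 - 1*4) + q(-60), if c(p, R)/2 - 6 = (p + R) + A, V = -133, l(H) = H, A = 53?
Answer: 28 - 266*I*sqrt(15) ≈ 28.0 - 1030.2*I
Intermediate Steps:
q(z) = -133*sqrt(z)
c(p, R) = 118 + 2*R + 2*p (c(p, R) = 12 + 2*((p + R) + 53) = 12 + 2*((R + p) + 53) = 12 + 2*(53 + R + p) = 12 + (106 + 2*R + 2*p) = 118 + 2*R + 2*p)
c(l(-7), -34 - 1*4) + q(-60) = (118 + 2*(-34 - 1*4) + 2*(-7)) - 266*I*sqrt(15) = (118 + 2*(-34 - 4) - 14) - 266*I*sqrt(15) = (118 + 2*(-38) - 14) - 266*I*sqrt(15) = (118 - 76 - 14) - 266*I*sqrt(15) = 28 - 266*I*sqrt(15)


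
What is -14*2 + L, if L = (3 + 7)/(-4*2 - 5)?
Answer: -374/13 ≈ -28.769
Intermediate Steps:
L = -10/13 (L = 10/(-8 - 5) = 10/(-13) = 10*(-1/13) = -10/13 ≈ -0.76923)
-14*2 + L = -14*2 - 10/13 = -28 - 10/13 = -374/13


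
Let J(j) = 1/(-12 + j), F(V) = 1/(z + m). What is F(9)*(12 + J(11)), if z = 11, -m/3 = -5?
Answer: 11/26 ≈ 0.42308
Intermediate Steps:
m = 15 (m = -3*(-5) = 15)
F(V) = 1/26 (F(V) = 1/(11 + 15) = 1/26)
F(9)*(12 + J(11)) = (12 + 1/(-12 + 11))/26 = (12 + 1/(-1))/26 = (12 - 1)/26 = (1/26)*11 = 11/26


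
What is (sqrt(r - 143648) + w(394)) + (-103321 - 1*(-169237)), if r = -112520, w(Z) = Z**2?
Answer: 221152 + 2*I*sqrt(64042) ≈ 2.2115e+5 + 506.13*I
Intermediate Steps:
(sqrt(r - 143648) + w(394)) + (-103321 - 1*(-169237)) = (sqrt(-112520 - 143648) + 394**2) + (-103321 - 1*(-169237)) = (sqrt(-256168) + 155236) + (-103321 + 169237) = (2*I*sqrt(64042) + 155236) + 65916 = (155236 + 2*I*sqrt(64042)) + 65916 = 221152 + 2*I*sqrt(64042)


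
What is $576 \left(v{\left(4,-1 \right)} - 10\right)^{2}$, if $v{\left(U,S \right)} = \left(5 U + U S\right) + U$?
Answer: $57600$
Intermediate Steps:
$v{\left(U,S \right)} = 6 U + S U$ ($v{\left(U,S \right)} = \left(5 U + S U\right) + U = 6 U + S U$)
$576 \left(v{\left(4,-1 \right)} - 10\right)^{2} = 576 \left(4 \left(6 - 1\right) - 10\right)^{2} = 576 \left(4 \cdot 5 - 10\right)^{2} = 576 \left(20 - 10\right)^{2} = 576 \cdot 10^{2} = 576 \cdot 100 = 57600$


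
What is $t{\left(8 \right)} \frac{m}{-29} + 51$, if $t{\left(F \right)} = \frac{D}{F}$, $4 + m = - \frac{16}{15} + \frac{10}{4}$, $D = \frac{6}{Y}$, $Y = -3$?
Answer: $\frac{177403}{3480} \approx 50.978$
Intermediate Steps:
$D = -2$ ($D = \frac{6}{-3} = 6 \left(- \frac{1}{3}\right) = -2$)
$m = - \frac{77}{30}$ ($m = -4 + \left(- \frac{16}{15} + \frac{10}{4}\right) = -4 + \left(\left(-16\right) \frac{1}{15} + 10 \cdot \frac{1}{4}\right) = -4 + \left(- \frac{16}{15} + \frac{5}{2}\right) = -4 + \frac{43}{30} = - \frac{77}{30} \approx -2.5667$)
$t{\left(F \right)} = - \frac{2}{F}$
$t{\left(8 \right)} \frac{m}{-29} + 51 = - \frac{2}{8} \left(- \frac{77}{30 \left(-29\right)}\right) + 51 = \left(-2\right) \frac{1}{8} \left(\left(- \frac{77}{30}\right) \left(- \frac{1}{29}\right)\right) + 51 = \left(- \frac{1}{4}\right) \frac{77}{870} + 51 = - \frac{77}{3480} + 51 = \frac{177403}{3480}$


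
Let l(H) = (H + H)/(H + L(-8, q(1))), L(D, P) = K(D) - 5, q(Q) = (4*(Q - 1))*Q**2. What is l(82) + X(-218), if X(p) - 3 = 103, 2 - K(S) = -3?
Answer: 108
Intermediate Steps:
K(S) = 5 (K(S) = 2 - 1*(-3) = 2 + 3 = 5)
q(Q) = Q**2*(-4 + 4*Q) (q(Q) = (4*(-1 + Q))*Q**2 = (-4 + 4*Q)*Q**2 = Q**2*(-4 + 4*Q))
L(D, P) = 0 (L(D, P) = 5 - 5 = 0)
X(p) = 106 (X(p) = 3 + 103 = 106)
l(H) = 2 (l(H) = (H + H)/(H + 0) = (2*H)/H = 2)
l(82) + X(-218) = 2 + 106 = 108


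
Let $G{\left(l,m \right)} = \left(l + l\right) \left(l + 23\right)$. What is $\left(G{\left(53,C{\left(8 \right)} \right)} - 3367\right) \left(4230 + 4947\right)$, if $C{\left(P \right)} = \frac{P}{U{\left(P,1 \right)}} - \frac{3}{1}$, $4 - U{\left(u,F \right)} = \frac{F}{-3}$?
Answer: $43030953$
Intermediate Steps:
$U{\left(u,F \right)} = 4 + \frac{F}{3}$ ($U{\left(u,F \right)} = 4 - \frac{F}{-3} = 4 - F \left(- \frac{1}{3}\right) = 4 - - \frac{F}{3} = 4 + \frac{F}{3}$)
$C{\left(P \right)} = -3 + \frac{3 P}{13}$ ($C{\left(P \right)} = \frac{P}{4 + \frac{1}{3} \cdot 1} - \frac{3}{1} = \frac{P}{4 + \frac{1}{3}} - 3 = \frac{P}{\frac{13}{3}} - 3 = P \frac{3}{13} - 3 = \frac{3 P}{13} - 3 = -3 + \frac{3 P}{13}$)
$G{\left(l,m \right)} = 2 l \left(23 + l\right)$
$\left(G{\left(53,C{\left(8 \right)} \right)} - 3367\right) \left(4230 + 4947\right) = \left(2 \cdot 53 \left(23 + 53\right) - 3367\right) \left(4230 + 4947\right) = \left(2 \cdot 53 \cdot 76 - 3367\right) 9177 = \left(8056 - 3367\right) 9177 = 4689 \cdot 9177 = 43030953$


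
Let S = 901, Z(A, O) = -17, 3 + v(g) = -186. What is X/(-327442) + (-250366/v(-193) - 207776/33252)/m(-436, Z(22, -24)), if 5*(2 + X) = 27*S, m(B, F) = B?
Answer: -142004064868046/46730370127455 ≈ -3.0388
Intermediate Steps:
v(g) = -189 (v(g) = -3 - 186 = -189)
X = 24317/5 (X = -2 + (27*901)/5 = -2 + (⅕)*24327 = -2 + 24327/5 = 24317/5 ≈ 4863.4)
X/(-327442) + (-250366/v(-193) - 207776/33252)/m(-436, Z(22, -24)) = (24317/5)/(-327442) + (-250366/(-189) - 207776/33252)/(-436) = (24317/5)*(-1/327442) + (-250366*(-1/189) - 207776*1/33252)*(-1/436) = -24317/1637210 + (250366/189 - 51944/8313)*(-1/436) = -24317/1637210 + (690491714/523719)*(-1/436) = -24317/1637210 - 345245857/114170742 = -142004064868046/46730370127455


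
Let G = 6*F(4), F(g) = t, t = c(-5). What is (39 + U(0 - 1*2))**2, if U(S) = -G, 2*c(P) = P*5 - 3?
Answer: 15129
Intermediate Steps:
c(P) = -3/2 + 5*P/2 (c(P) = (P*5 - 3)/2 = (5*P - 3)/2 = (-3 + 5*P)/2 = -3/2 + 5*P/2)
t = -14 (t = -3/2 + (5/2)*(-5) = -3/2 - 25/2 = -14)
F(g) = -14
G = -84 (G = 6*(-14) = -84)
U(S) = 84 (U(S) = -1*(-84) = 84)
(39 + U(0 - 1*2))**2 = (39 + 84)**2 = 123**2 = 15129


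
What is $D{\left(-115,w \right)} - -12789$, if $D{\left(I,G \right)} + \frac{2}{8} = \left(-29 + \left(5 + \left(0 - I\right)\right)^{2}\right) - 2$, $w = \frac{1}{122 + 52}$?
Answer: $\frac{108631}{4} \approx 27158.0$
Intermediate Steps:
$w = \frac{1}{174} \approx 0.0057471$
$D{\left(I,G \right)} = - \frac{125}{4} + \left(5 - I\right)^{2}$ ($D{\left(I,G \right)} = - \frac{1}{4} + \left(\left(-29 + \left(5 + \left(0 - I\right)\right)^{2}\right) - 2\right) = - \frac{1}{4} + \left(\left(-29 + \left(5 - I\right)^{2}\right) - 2\right) = - \frac{1}{4} + \left(-31 + \left(5 - I\right)^{2}\right) = - \frac{125}{4} + \left(5 - I\right)^{2}$)
$D{\left(-115,w \right)} - -12789 = \left(- \frac{125}{4} + \left(-5 - 115\right)^{2}\right) - -12789 = \left(- \frac{125}{4} + \left(-120\right)^{2}\right) + 12789 = \left(- \frac{125}{4} + 14400\right) + 12789 = \frac{57475}{4} + 12789 = \frac{108631}{4}$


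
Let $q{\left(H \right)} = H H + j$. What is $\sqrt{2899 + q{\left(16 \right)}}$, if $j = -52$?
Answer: $\sqrt{3103} \approx 55.705$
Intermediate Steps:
$q{\left(H \right)} = -52 + H^{2}$ ($q{\left(H \right)} = H H - 52 = H^{2} - 52 = -52 + H^{2}$)
$\sqrt{2899 + q{\left(16 \right)}} = \sqrt{2899 - \left(52 - 16^{2}\right)} = \sqrt{2899 + \left(-52 + 256\right)} = \sqrt{2899 + 204} = \sqrt{3103}$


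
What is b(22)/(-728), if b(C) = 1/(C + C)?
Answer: -1/32032 ≈ -3.1219e-5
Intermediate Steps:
b(C) = 1/(2*C)
b(22)/(-728) = ((½)/22)/(-728) = ((½)*(1/22))*(-1/728) = (1/44)*(-1/728) = -1/32032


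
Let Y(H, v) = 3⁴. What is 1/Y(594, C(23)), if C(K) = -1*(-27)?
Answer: 1/81 ≈ 0.012346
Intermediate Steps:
C(K) = 27
Y(H, v) = 81
1/Y(594, C(23)) = 1/81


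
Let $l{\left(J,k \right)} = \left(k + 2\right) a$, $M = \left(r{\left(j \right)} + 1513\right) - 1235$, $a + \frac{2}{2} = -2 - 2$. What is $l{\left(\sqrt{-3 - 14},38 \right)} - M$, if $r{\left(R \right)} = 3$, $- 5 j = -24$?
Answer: $-481$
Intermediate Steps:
$j = \frac{24}{5}$ ($j = \left(- \frac{1}{5}\right) \left(-24\right) = \frac{24}{5} \approx 4.8$)
$a = -5$ ($a = -1 - 4 = -5$)
$M = 281$ ($M = \left(3 + 1513\right) - 1235 = 1516 - 1235 = 281$)
$l{\left(J,k \right)} = -10 - 5 k$ ($l{\left(J,k \right)} = \left(k + 2\right) \left(-5\right) = \left(2 + k\right) \left(-5\right) = -10 - 5 k$)
$l{\left(\sqrt{-3 - 14},38 \right)} - M = \left(-10 - 190\right) - 281 = -200 - 281 = -481$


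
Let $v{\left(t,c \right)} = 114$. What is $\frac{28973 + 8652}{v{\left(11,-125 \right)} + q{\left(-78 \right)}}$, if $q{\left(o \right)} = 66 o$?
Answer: $- \frac{37625}{5034} \approx -7.4742$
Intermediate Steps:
$\frac{28973 + 8652}{v{\left(11,-125 \right)} + q{\left(-78 \right)}} = \frac{28973 + 8652}{114 + 66 \left(-78\right)} = \frac{37625}{114 - 5148} = \frac{37625}{-5034} = 37625 \left(- \frac{1}{5034}\right) = - \frac{37625}{5034}$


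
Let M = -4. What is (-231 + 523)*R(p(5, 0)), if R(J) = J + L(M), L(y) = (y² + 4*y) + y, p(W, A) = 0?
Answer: -1168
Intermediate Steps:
L(y) = y² + 5*y
R(J) = -4 + J (R(J) = J - 4*(5 - 4) = J - 4*1 = J - 4 = -4 + J)
(-231 + 523)*R(p(5, 0)) = (-231 + 523)*(-4 + 0) = 292*(-4) = -1168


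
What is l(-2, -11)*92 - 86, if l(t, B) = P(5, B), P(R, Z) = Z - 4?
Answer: -1466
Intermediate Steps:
P(R, Z) = -4 + Z
l(t, B) = -4 + B
l(-2, -11)*92 - 86 = (-4 - 11)*92 - 86 = -15*92 - 86 = -1380 - 86 = -1466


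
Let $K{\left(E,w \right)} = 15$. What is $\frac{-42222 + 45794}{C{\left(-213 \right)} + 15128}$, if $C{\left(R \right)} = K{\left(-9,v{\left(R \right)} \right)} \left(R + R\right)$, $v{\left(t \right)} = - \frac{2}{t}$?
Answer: $\frac{1786}{4369} \approx 0.40879$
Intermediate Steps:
$C{\left(R \right)} = 30 R$ ($C{\left(R \right)} = 15 \left(R + R\right) = 15 \cdot 2 R = 30 R$)
$\frac{-42222 + 45794}{C{\left(-213 \right)} + 15128} = \frac{-42222 + 45794}{30 \left(-213\right) + 15128} = \frac{3572}{-6390 + 15128} = \frac{3572}{8738} = 3572 \cdot \frac{1}{8738} = \frac{1786}{4369}$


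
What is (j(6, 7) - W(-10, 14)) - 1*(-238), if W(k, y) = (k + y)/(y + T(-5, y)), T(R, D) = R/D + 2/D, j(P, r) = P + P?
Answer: 48194/193 ≈ 249.71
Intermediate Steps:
j(P, r) = 2*P
T(R, D) = 2/D + R/D
W(k, y) = (k + y)/(y - 3/y) (W(k, y) = (k + y)/(y + (2 - 5)/y) = (k + y)/(y - 3/y))
(j(6, 7) - W(-10, 14)) - 1*(-238) = (2*6 - 14*(-10 + 14)/(-3 + 14**2)) - 1*(-238) = (12 - 14*4/(-3 + 196)) + 238 = (12 - 14*4/193) + 238 = (12 - 1*56/193) + 238 = (12 - 56/193) + 238 = 2260/193 + 238 = 48194/193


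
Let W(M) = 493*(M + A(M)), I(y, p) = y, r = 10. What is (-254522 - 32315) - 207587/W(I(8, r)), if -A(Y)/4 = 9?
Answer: -232899433/812 ≈ -2.8682e+5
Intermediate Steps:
A(Y) = -36 (A(Y) = -4*9 = -36)
W(M) = -17748 + 493*M (W(M) = 493*(M - 36) = 493*(-36 + M) = -17748 + 493*M)
(-254522 - 32315) - 207587/W(I(8, r)) = (-254522 - 32315) - 207587/(-17748 + 493*8) = -286837 - 207587/(-17748 + 3944) = -286837 - 207587/(-13804) = -286837 - 207587*(-1/13804) = -286837 + 12211/812 = -232899433/812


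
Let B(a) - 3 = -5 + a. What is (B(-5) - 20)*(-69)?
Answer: 1863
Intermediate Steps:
B(a) = -2 + a (B(a) = 3 + (-5 + a) = -2 + a)
(B(-5) - 20)*(-69) = ((-2 - 5) - 20)*(-69) = (-7 - 20)*(-69) = -27*(-69) = 1863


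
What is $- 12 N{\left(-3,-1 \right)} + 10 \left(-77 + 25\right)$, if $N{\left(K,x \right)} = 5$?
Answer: $-580$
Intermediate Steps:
$- 12 N{\left(-3,-1 \right)} + 10 \left(-77 + 25\right) = \left(-12\right) 5 + 10 \left(-77 + 25\right) = -60 + 10 \left(-52\right) = -60 - 520 = -580$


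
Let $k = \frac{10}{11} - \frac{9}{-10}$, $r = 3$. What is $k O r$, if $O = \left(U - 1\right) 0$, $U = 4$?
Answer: $0$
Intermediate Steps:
$O = 0$ ($O = \left(4 - 1\right) 0 = 3 \cdot 0 = 0$)
$k = \frac{199}{110}$ ($k = 10 \cdot \frac{1}{11} - - \frac{9}{10} = \frac{10}{11} + \frac{9}{10} = \frac{199}{110} \approx 1.8091$)
$k O r = \frac{199}{110} \cdot 0 \cdot 3 = 0 \cdot 3 = 0$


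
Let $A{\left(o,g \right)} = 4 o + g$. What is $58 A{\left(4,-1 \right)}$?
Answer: $870$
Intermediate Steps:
$A{\left(o,g \right)} = g + 4 o$
$58 A{\left(4,-1 \right)} = 58 \left(-1 + 4 \cdot 4\right) = 58 \left(-1 + 16\right) = 58 \cdot 15 = 870$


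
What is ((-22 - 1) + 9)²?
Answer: 196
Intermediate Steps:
((-22 - 1) + 9)² = (-23 + 9)² = (-14)² = 196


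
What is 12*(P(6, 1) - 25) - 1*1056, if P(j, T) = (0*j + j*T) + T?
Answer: -1272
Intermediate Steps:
P(j, T) = T + T*j (P(j, T) = (0 + T*j) + T = T*j + T = T + T*j)
12*(P(6, 1) - 25) - 1*1056 = 12*(1*(1 + 6) - 25) - 1*1056 = 12*(1*7 - 25) - 1056 = 12*(7 - 25) - 1056 = 12*(-18) - 1056 = -216 - 1056 = -1272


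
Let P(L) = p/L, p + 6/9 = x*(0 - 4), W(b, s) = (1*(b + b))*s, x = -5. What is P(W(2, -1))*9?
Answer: -87/2 ≈ -43.500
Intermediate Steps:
W(b, s) = 2*b*s (W(b, s) = (1*(2*b))*s = (2*b)*s = 2*b*s)
p = 58/3 (p = -⅔ - 5*(0 - 4) = -⅔ - 5*(-4) = -⅔ + 20 = 58/3 ≈ 19.333)
P(L) = 58/(3*L)
P(W(2, -1))*9 = (58/(3*((2*2*(-1)))))*9 = ((58/3)/(-4))*9 = ((58/3)*(-¼))*9 = -29/6*9 = -87/2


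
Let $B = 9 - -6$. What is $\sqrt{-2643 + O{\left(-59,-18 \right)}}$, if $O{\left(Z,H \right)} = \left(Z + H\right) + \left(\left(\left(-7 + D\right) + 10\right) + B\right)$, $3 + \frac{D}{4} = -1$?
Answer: $3 i \sqrt{302} \approx 52.134 i$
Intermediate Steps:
$D = -16$ ($D = -12 + 4 \left(-1\right) = -12 - 4 = -16$)
$B = 15$ ($B = 9 + 6 = 15$)
$O{\left(Z,H \right)} = 2 + H + Z$ ($O{\left(Z,H \right)} = \left(Z + H\right) + \left(\left(\left(-7 - 16\right) + 10\right) + 15\right) = \left(H + Z\right) + \left(\left(-23 + 10\right) + 15\right) = \left(H + Z\right) + \left(-13 + 15\right) = \left(H + Z\right) + 2 = 2 + H + Z$)
$\sqrt{-2643 + O{\left(-59,-18 \right)}} = \sqrt{-2643 - 75} = \sqrt{-2718} = 3 i \sqrt{302}$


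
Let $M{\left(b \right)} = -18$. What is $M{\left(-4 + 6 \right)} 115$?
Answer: $-2070$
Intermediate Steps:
$M{\left(-4 + 6 \right)} 115 = \left(-18\right) 115 = -2070$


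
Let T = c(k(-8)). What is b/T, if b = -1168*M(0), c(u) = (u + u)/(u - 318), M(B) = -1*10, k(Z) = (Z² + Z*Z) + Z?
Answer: -9636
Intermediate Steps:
k(Z) = Z + 2*Z² (k(Z) = (Z² + Z²) + Z = 2*Z² + Z = Z + 2*Z²)
M(B) = -10
c(u) = 2*u/(-318 + u) (c(u) = (2*u)/(-318 + u) = 2*u/(-318 + u))
b = 11680 (b = -1168*(-10) = 11680)
T = -40/33 (T = 2*(-8*(1 + 2*(-8)))/(-318 - 8*(1 + 2*(-8))) = 2*(-8*(1 - 16))/(-318 - 8*(1 - 16)) = 2*(-8*(-15))/(-318 - 8*(-15)) = 2*120/(-318 + 120) = 2*120/(-198) = 2*120*(-1/198) = -40/33 ≈ -1.2121)
b/T = 11680/(-40/33) = 11680*(-33/40) = -9636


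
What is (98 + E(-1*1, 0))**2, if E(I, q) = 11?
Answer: 11881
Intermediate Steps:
(98 + E(-1*1, 0))**2 = (98 + 11)**2 = 109**2 = 11881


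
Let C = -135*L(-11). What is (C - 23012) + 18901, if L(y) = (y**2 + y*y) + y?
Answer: -35296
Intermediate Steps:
L(y) = y + 2*y**2 (L(y) = (y**2 + y**2) + y = 2*y**2 + y = y + 2*y**2)
C = -31185 (C = -(-1485)*(1 + 2*(-11)) = -(-1485)*(1 - 22) = -(-1485)*(-21) = -135*231 = -31185)
(C - 23012) + 18901 = (-31185 - 23012) + 18901 = -54197 + 18901 = -35296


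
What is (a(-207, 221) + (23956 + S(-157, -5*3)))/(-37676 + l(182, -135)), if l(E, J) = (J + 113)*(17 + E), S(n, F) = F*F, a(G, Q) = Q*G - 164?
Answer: 10865/21027 ≈ 0.51672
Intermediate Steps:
a(G, Q) = -164 + G*Q (a(G, Q) = G*Q - 164 = -164 + G*Q)
S(n, F) = F²
l(E, J) = (17 + E)*(113 + J) (l(E, J) = (113 + J)*(17 + E) = (17 + E)*(113 + J))
(a(-207, 221) + (23956 + S(-157, -5*3)))/(-37676 + l(182, -135)) = ((-164 - 207*221) + (23956 + (-5*3)²))/(-37676 + (1921 + 17*(-135) + 113*182 + 182*(-135))) = ((-164 - 45747) + (23956 + (-15)²))/(-37676 + (1921 - 2295 + 20566 - 24570)) = (-45911 + (23956 + 225))/(-37676 - 4378) = (-45911 + 24181)/(-42054) = -21730*(-1/42054) = 10865/21027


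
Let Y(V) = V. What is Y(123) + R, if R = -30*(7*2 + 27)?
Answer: -1107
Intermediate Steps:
R = -1230 (R = -30*(14 + 27) = -30*41 = -1230)
Y(123) + R = 123 - 1230 = -1107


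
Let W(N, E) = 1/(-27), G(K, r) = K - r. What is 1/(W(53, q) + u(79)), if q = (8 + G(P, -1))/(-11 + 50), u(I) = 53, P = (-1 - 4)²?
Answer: 27/1430 ≈ 0.018881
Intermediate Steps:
P = 25 (P = (-5)² = 25)
q = 34/39 (q = (8 + (25 - 1*(-1)))/(-11 + 50) = (8 + (25 + 1))/39 = (8 + 26)*(1/39) = 34*(1/39) = 34/39 ≈ 0.87179)
W(N, E) = -1/27
1/(W(53, q) + u(79)) = 1/(-1/27 + 53) = 1/(1430/27) = 27/1430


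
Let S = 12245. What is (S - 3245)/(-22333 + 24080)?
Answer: 9000/1747 ≈ 5.1517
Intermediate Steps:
(S - 3245)/(-22333 + 24080) = (12245 - 3245)/(-22333 + 24080) = 9000/1747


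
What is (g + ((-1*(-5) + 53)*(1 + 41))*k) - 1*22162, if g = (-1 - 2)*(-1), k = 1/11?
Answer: -241313/11 ≈ -21938.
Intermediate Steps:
k = 1/11 ≈ 0.090909
g = 3 (g = -3*(-1) = 3)
(g + ((-1*(-5) + 53)*(1 + 41))*k) - 1*22162 = (3 + ((-1*(-5) + 53)*(1 + 41))*(1/11)) - 1*22162 = (3 + ((5 + 53)*42)*(1/11)) - 22162 = (3 + (58*42)*(1/11)) - 22162 = (3 + 2436*(1/11)) - 22162 = (3 + 2436/11) - 22162 = 2469/11 - 22162 = -241313/11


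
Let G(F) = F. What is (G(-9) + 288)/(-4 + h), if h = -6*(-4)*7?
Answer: 279/164 ≈ 1.7012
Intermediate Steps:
h = 168 (h = 24*7 = 168)
(G(-9) + 288)/(-4 + h) = (-9 + 288)/(-4 + 168) = 279/164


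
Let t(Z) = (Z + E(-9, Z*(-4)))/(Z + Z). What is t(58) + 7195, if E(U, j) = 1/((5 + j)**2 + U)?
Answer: 43002610561/5976320 ≈ 7195.5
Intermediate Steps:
E(U, j) = 1/(U + (5 + j)**2)
t(Z) = (Z + 1/(-9 + (5 - 4*Z)**2))/(2*Z) (t(Z) = (Z + 1/(-9 + (5 + Z*(-4))**2))/(Z + Z) = (Z + 1/(-9 + (5 - 4*Z)**2))/((2*Z)) = (Z + 1/(-9 + (5 - 4*Z)**2))*(1/(2*Z)) = (Z + 1/(-9 + (5 - 4*Z)**2))/(2*Z))
t(58) + 7195 = (1/2)*(1 + 58*(-9 + (-5 + 4*58)**2))/(58*(-9 + (-5 + 4*58)**2)) + 7195 = (1/2)*(1/58)*(1 + 58*(-9 + (-5 + 232)**2))/(-9 + (-5 + 232)**2) + 7195 = (1/2)*(1/58)*(1 + 58*(-9 + 227**2))/(-9 + 227**2) + 7195 = (1/2)*(1/58)*(1 + 58*(-9 + 51529))/(-9 + 51529) + 7195 = (1/2)*(1/58)*(1 + 58*51520)/51520 + 7195 = (1/2)*(1/58)*(1/51520)*(1 + 2988160) + 7195 = (1/2)*(1/58)*(1/51520)*2988161 + 7195 = 2988161/5976320 + 7195 = 43002610561/5976320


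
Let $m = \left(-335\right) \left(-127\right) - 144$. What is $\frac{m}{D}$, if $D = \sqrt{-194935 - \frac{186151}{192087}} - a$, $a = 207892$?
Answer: $- \frac{554788335177}{2720138128582} - \frac{1167 i \sqrt{4077456610618}}{5440276257164} \approx -0.20396 - 0.00043316 i$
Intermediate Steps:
$m = 42401$ ($m = 42545 - 144 = 42401$)
$D = -207892 + \frac{2 i \sqrt{4077456610618}}{9147}$ ($D = \sqrt{-194935 - \frac{186151}{192087}} - 207892 = \sqrt{-194935 - \frac{26593}{27441}} - 207892 = \sqrt{- \frac{5349237928}{27441}} - 207892 = \frac{2 i \sqrt{4077456610618}}{9147} - 207892 = -207892 + \frac{2 i \sqrt{4077456610618}}{9147} \approx -2.0789 \cdot 10^{5} + 441.52 i$)
$\frac{m}{D} = \frac{42401}{-207892 + \frac{2 i \sqrt{4077456610618}}{9147}}$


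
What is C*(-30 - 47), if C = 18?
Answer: -1386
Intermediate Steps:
C*(-30 - 47) = 18*(-30 - 47) = 18*(-77) = -1386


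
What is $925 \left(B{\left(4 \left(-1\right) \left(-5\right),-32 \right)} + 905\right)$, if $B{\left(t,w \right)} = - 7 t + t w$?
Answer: $115625$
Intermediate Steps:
$925 \left(B{\left(4 \left(-1\right) \left(-5\right),-32 \right)} + 905\right) = 925 \left(4 \left(-1\right) \left(-5\right) \left(-7 - 32\right) + 905\right) = 925 \left(\left(-4\right) \left(-5\right) \left(-39\right) + 905\right) = 925 \left(20 \left(-39\right) + 905\right) = 925 \left(-780 + 905\right) = 925 \cdot 125 = 115625$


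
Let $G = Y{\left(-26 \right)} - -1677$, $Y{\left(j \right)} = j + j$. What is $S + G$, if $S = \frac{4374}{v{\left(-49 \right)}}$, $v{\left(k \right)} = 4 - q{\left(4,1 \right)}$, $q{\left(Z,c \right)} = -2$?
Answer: $2354$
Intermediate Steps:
$v{\left(k \right)} = 6$ ($v{\left(k \right)} = 4 - -2 = 4 + 2 = 6$)
$Y{\left(j \right)} = 2 j$
$G = 1625$ ($G = 2 \left(-26\right) - -1677 = -52 + 1677 = 1625$)
$S = 729$ ($S = \frac{4374}{6} = 4374 \cdot \frac{1}{6} = 729$)
$S + G = 729 + 1625 = 2354$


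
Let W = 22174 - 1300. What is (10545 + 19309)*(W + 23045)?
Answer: 1311157826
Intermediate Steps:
W = 20874
(10545 + 19309)*(W + 23045) = (10545 + 19309)*(20874 + 23045) = 29854*43919 = 1311157826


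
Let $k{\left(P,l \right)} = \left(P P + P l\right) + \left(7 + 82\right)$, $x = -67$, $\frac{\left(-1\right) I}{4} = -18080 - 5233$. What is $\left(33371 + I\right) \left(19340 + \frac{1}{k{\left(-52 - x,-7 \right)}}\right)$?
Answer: $\frac{511817890003}{209} \approx 2.4489 \cdot 10^{9}$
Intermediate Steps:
$I = 93252$ ($I = - 4 \left(-18080 - 5233\right) = \left(-4\right) \left(-23313\right) = 93252$)
$k{\left(P,l \right)} = 89 + P^{2} + P l$ ($k{\left(P,l \right)} = \left(P^{2} + P l\right) + 89 = 89 + P^{2} + P l$)
$\left(33371 + I\right) \left(19340 + \frac{1}{k{\left(-52 - x,-7 \right)}}\right) = \left(33371 + 93252\right) \left(19340 + \frac{1}{89 + \left(-52 - -67\right)^{2} + \left(-52 - -67\right) \left(-7\right)}\right) = 126623 \left(19340 + \frac{1}{89 + \left(-52 + 67\right)^{2} + \left(-52 + 67\right) \left(-7\right)}\right) = 126623 \left(19340 + \frac{1}{89 + 15^{2} + 15 \left(-7\right)}\right) = 126623 \left(19340 + \frac{1}{89 + 225 - 105}\right) = 126623 \left(19340 + \frac{1}{209}\right) = 126623 \cdot \frac{4042061}{209} = \frac{511817890003}{209}$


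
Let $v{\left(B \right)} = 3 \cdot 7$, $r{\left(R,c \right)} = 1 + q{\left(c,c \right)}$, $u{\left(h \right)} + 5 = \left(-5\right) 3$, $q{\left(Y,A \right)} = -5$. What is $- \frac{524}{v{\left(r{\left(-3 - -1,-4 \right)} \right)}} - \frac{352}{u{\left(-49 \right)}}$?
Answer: $- \frac{772}{105} \approx -7.3524$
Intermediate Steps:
$u{\left(h \right)} = -20$ ($u{\left(h \right)} = -5 - 15 = -20$)
$r{\left(R,c \right)} = -4$ ($r{\left(R,c \right)} = 1 - 5 = -4$)
$v{\left(B \right)} = 21$
$- \frac{524}{v{\left(r{\left(-3 - -1,-4 \right)} \right)}} - \frac{352}{u{\left(-49 \right)}} = - \frac{524}{21} - \frac{352}{-20} = \left(-524\right) \frac{1}{21} - - \frac{88}{5} = - \frac{524}{21} + \frac{88}{5} = - \frac{772}{105}$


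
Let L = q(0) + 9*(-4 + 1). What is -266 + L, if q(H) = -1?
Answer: -294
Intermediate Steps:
L = -28 (L = -1 + 9*(-4 + 1) = -1 + 9*(-3) = -1 - 27 = -28)
-266 + L = -266 - 28 = -294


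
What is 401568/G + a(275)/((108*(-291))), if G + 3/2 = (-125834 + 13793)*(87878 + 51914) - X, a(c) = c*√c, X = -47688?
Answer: -267712/10441591857 - 1375*√11/31428 ≈ -0.14513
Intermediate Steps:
a(c) = c^(3/2)
G = -31324775571/2 (G = -3/2 + ((-125834 + 13793)*(87878 + 51914) - 1*(-47688)) = -3/2 + (-112041*139792 + 47688) = -3/2 + (-15662435472 + 47688) = -3/2 - 15662387784 = -31324775571/2 ≈ -1.5662e+10)
401568/G + a(275)/((108*(-291))) = 401568/(-31324775571/2) + 275^(3/2)/((108*(-291))) = 401568*(-2/31324775571) + (1375*√11)/(-31428) = -267712/10441591857 + (1375*√11)*(-1/31428) = -267712/10441591857 - 1375*√11/31428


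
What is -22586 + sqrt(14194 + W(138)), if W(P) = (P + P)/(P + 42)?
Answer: -22586 + sqrt(3193995)/15 ≈ -22467.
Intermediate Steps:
W(P) = 2*P/(42 + P) (W(P) = (2*P)/(42 + P) = 2*P/(42 + P))
-22586 + sqrt(14194 + W(138)) = -22586 + sqrt(14194 + 2*138/(42 + 138)) = -22586 + sqrt(14194 + 2*138/180) = -22586 + sqrt(14194 + 2*138*(1/180)) = -22586 + sqrt(14194 + 23/15) = -22586 + sqrt(212933/15) = -22586 + sqrt(3193995)/15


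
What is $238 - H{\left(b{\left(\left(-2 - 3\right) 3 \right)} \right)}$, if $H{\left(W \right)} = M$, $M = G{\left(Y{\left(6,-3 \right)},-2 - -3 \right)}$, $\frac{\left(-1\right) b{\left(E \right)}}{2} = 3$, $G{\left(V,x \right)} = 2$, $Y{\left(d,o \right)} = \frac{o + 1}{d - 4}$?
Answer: $236$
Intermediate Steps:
$Y{\left(d,o \right)} = \frac{1 + o}{-4 + d}$
$b{\left(E \right)} = -6$ ($b{\left(E \right)} = \left(-2\right) 3 = -6$)
$M = 2$
$H{\left(W \right)} = 2$
$238 - H{\left(b{\left(\left(-2 - 3\right) 3 \right)} \right)} = 238 - 2 = 236$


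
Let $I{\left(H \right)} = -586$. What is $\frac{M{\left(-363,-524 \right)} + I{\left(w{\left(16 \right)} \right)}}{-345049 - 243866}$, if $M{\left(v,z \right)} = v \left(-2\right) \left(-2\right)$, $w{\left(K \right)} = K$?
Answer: $\frac{2038}{588915} \approx 0.0034606$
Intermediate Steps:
$M{\left(v,z \right)} = 4 v$ ($M{\left(v,z \right)} = - 2 v \left(-2\right) = 4 v$)
$\frac{M{\left(-363,-524 \right)} + I{\left(w{\left(16 \right)} \right)}}{-345049 - 243866} = \frac{4 \left(-363\right) - 586}{-345049 - 243866} = \frac{-1452 - 586}{-588915} = \left(-2038\right) \left(- \frac{1}{588915}\right) = \frac{2038}{588915}$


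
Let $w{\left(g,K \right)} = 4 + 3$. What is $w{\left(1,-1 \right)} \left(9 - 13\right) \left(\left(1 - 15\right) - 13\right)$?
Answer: $756$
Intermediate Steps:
$w{\left(g,K \right)} = 7$
$w{\left(1,-1 \right)} \left(9 - 13\right) \left(\left(1 - 15\right) - 13\right) = 7 \left(9 - 13\right) \left(\left(1 - 15\right) - 13\right) = 7 \left(9 - 13\right) \left(-14 - 13\right) = 7 \left(-4\right) \left(-27\right) = \left(-28\right) \left(-27\right) = 756$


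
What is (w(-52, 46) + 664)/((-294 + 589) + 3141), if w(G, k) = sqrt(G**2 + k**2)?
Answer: 166/859 + sqrt(1205)/1718 ≈ 0.21345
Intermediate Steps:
(w(-52, 46) + 664)/((-294 + 589) + 3141) = (sqrt((-52)**2 + 46**2) + 664)/((-294 + 589) + 3141) = (sqrt(2704 + 2116) + 664)/(295 + 3141) = (sqrt(4820) + 664)/3436 = (2*sqrt(1205) + 664)*(1/3436) = (664 + 2*sqrt(1205))*(1/3436) = 166/859 + sqrt(1205)/1718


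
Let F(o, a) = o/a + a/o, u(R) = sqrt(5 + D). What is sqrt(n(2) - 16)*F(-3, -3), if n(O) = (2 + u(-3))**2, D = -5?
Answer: 4*I*sqrt(3) ≈ 6.9282*I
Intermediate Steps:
u(R) = 0 (u(R) = sqrt(5 - 5) = sqrt(0) = 0)
F(o, a) = a/o + o/a
n(O) = 4 (n(O) = (2 + 0)**2 = 2**2 = 4)
sqrt(n(2) - 16)*F(-3, -3) = sqrt(4 - 16)*(-3/(-3) - 3/(-3)) = sqrt(-12)*(-3*(-1/3) - 3*(-1/3)) = (2*I*sqrt(3))*(1 + 1) = (2*I*sqrt(3))*2 = 4*I*sqrt(3)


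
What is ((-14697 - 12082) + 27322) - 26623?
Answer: -26080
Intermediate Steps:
((-14697 - 12082) + 27322) - 26623 = (-26779 + 27322) - 26623 = 543 - 26623 = -26080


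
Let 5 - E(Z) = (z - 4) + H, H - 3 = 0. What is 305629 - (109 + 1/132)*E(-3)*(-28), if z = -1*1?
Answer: 10790818/33 ≈ 3.2699e+5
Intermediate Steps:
H = 3 (H = 3 + 0 = 3)
z = -1
E(Z) = 7 (E(Z) = 5 - ((-1 - 4) + 3) = 5 - (-5 + 3) = 5 - 1*(-2) = 5 + 2 = 7)
305629 - (109 + 1/132)*E(-3)*(-28) = 305629 - (109 + 1/132)*7*(-28) = 305629 - (109 + 1/132)*(-196) = 305629 - 14389*(-196)/132 = 305629 - 1*(-705061/33) = 305629 + 705061/33 = 10790818/33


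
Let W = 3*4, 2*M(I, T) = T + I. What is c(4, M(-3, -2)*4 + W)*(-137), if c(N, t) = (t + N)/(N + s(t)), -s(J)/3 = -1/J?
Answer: -1644/11 ≈ -149.45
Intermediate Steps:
s(J) = 3/J (s(J) = -(-3)/J = 3/J)
M(I, T) = I/2 + T/2 (M(I, T) = (T + I)/2 = (I + T)/2 = I/2 + T/2)
W = 12
c(N, t) = (N + t)/(N + 3/t) (c(N, t) = (t + N)/(N + 3/t) = (N + t)/(N + 3/t))
c(4, M(-3, -2)*4 + W)*(-137) = ((((½)*(-3) + (½)*(-2))*4 + 12)*(4 + (((½)*(-3) + (½)*(-2))*4 + 12))/(3 + 4*(((½)*(-3) + (½)*(-2))*4 + 12)))*(-137) = (((-3/2 - 1)*4 + 12)*(4 + ((-3/2 - 1)*4 + 12))/(3 + 4*((-3/2 - 1)*4 + 12)))*(-137) = ((-5/2*4 + 12)*(4 + (-5/2*4 + 12))/(3 + 4*(-5/2*4 + 12)))*(-137) = ((-10 + 12)*(4 + (-10 + 12))/(3 + 4*(-10 + 12)))*(-137) = (2*(4 + 2)/(3 + 4*2))*(-137) = (2*6/(3 + 8))*(-137) = (2*6/11)*(-137) = (2*(1/11)*6)*(-137) = (12/11)*(-137) = -1644/11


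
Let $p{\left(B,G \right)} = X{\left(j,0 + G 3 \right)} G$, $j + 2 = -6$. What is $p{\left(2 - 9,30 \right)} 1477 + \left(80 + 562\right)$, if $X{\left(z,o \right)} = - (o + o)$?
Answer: $-7975158$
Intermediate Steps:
$j = -8$ ($j = -2 - 6 = -8$)
$X{\left(z,o \right)} = - 2 o$
$p{\left(B,G \right)} = - 6 G^{2}$ ($p{\left(B,G \right)} = - 2 \left(0 + G 3\right) G = - 2 \left(0 + 3 G\right) G = - 2 \cdot 3 G G = - 6 G G = - 6 G^{2}$)
$p{\left(2 - 9,30 \right)} 1477 + \left(80 + 562\right) = - 6 \cdot 30^{2} \cdot 1477 + \left(80 + 562\right) = \left(-6\right) 900 \cdot 1477 + 642 = \left(-5400\right) 1477 + 642 = -7975800 + 642 = -7975158$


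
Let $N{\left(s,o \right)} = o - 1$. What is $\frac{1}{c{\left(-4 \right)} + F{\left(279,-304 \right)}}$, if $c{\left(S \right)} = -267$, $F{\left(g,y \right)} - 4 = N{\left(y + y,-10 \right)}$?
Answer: $- \frac{1}{274} \approx -0.0036496$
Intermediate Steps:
$N{\left(s,o \right)} = -1 + o$ ($N{\left(s,o \right)} = o - 1 = -1 + o$)
$F{\left(g,y \right)} = -7$ ($F{\left(g,y \right)} = 4 - 11 = -7$)
$\frac{1}{c{\left(-4 \right)} + F{\left(279,-304 \right)}} = \frac{1}{-267 - 7} = \frac{1}{-274} = - \frac{1}{274}$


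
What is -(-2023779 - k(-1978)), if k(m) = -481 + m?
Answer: 2021320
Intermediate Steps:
-(-2023779 - k(-1978)) = -(-2023779 - (-481 - 1978)) = -(-2023779 - 1*(-2459)) = -(-2023779 + 2459) = -1*(-2021320) = 2021320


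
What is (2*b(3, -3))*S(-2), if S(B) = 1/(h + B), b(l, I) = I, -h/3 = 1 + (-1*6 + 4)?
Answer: -6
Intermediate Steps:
h = 3 (h = -3*(1 + (-1*6 + 4)) = -3*(1 + (-6 + 4)) = -3*(1 - 2) = -3*(-1) = 3)
S(B) = 1/(3 + B)
(2*b(3, -3))*S(-2) = (2*(-3))/(3 - 2) = -6/1 = -6*1 = -6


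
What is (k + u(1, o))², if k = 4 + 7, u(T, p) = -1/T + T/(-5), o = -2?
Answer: 2401/25 ≈ 96.040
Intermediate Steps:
u(T, p) = -1/T - T/5 (u(T, p) = -1/T + T*(-⅕) = -1/T - T/5)
k = 11
(k + u(1, o))² = (11 + (-1/1 - ⅕*1))² = (11 + (-1*1 - ⅕))² = (11 + (-1 - ⅕))² = (11 - 6/5)² = (49/5)² = 2401/25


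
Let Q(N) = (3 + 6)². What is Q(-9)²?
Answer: 6561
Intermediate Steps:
Q(N) = 81 (Q(N) = 9² = 81)
Q(-9)² = 81² = 6561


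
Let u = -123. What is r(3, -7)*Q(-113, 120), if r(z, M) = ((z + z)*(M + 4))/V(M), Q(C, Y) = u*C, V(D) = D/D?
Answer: -250182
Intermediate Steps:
V(D) = 1
Q(C, Y) = -123*C
r(z, M) = 2*z*(4 + M) (r(z, M) = ((z + z)*(M + 4))/1 = ((2*z)*(4 + M))*1 = (2*z*(4 + M))*1 = 2*z*(4 + M))
r(3, -7)*Q(-113, 120) = (2*3*(4 - 7))*(-123*(-113)) = (2*3*(-3))*13899 = -18*13899 = -250182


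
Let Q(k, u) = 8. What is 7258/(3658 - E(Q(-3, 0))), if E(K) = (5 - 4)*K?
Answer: 3629/1825 ≈ 1.9885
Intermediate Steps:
E(K) = K (E(K) = 1*K = K)
7258/(3658 - E(Q(-3, 0))) = 7258/(3658 - 1*8) = 7258/(3658 - 8) = 7258/3650 = 7258*(1/3650) = 3629/1825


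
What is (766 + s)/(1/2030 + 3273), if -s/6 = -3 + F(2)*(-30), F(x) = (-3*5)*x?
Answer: -9370480/6644191 ≈ -1.4103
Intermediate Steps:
F(x) = -15*x
s = -5382 (s = -6*(-3 - 15*2*(-30)) = -6*(-3 - 30*(-30)) = -6*(-3 + 900) = -6*897 = -5382)
(766 + s)/(1/2030 + 3273) = (766 - 5382)/(1/2030 + 3273) = -4616/(1/2030 + 3273) = -4616/6644191/2030 = -4616*2030/6644191 = -9370480/6644191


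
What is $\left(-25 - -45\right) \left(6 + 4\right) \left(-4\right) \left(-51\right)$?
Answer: $40800$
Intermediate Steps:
$\left(-25 - -45\right) \left(6 + 4\right) \left(-4\right) \left(-51\right) = \left(-25 + 45\right) 10 \left(-4\right) \left(-51\right) = 20 \left(-40\right) \left(-51\right) = \left(-800\right) \left(-51\right) = 40800$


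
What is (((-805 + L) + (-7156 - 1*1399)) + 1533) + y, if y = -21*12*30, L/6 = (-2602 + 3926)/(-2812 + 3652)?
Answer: -538214/35 ≈ -15378.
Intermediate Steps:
L = 331/35 (L = 6*((-2602 + 3926)/(-2812 + 3652)) = 6*(1324/840) = 6*(1324*(1/840)) = 6*(331/210) = 331/35 ≈ 9.4571)
y = -7560 (y = -252*30 = -7560)
(((-805 + L) + (-7156 - 1*1399)) + 1533) + y = (((-805 + 331/35) + (-7156 - 1*1399)) + 1533) - 7560 = ((-27844/35 + (-7156 - 1399)) + 1533) - 7560 = ((-27844/35 - 8555) + 1533) - 7560 = (-327269/35 + 1533) - 7560 = -273614/35 - 7560 = -538214/35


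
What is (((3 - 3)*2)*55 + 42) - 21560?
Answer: -21518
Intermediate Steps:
(((3 - 3)*2)*55 + 42) - 21560 = ((0*2)*55 + 42) - 21560 = (0*55 + 42) - 21560 = (0 + 42) - 21560 = 42 - 21560 = -21518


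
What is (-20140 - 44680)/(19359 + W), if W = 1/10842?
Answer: -702778440/209890279 ≈ -3.3483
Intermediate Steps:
W = 1/10842 ≈ 9.2234e-5
(-20140 - 44680)/(19359 + W) = (-20140 - 44680)/(19359 + 1/10842) = -64820/209890279/10842 = -64820*10842/209890279 = -702778440/209890279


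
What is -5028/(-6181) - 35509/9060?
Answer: -173927449/55999860 ≈ -3.1059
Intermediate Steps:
-5028/(-6181) - 35509/9060 = -5028*(-1/6181) - 35509*1/9060 = 5028/6181 - 35509/9060 = -173927449/55999860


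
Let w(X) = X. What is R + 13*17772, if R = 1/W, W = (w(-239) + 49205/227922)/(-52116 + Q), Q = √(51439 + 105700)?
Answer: 124612049460/538853 - 227922*√157139/54424153 ≈ 2.3125e+5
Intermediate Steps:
Q = √157139 ≈ 396.41
W = -54424153/(227922*(-52116 + √157139)) (W = (-239 + 49205/227922)/(-52116 + √157139) = -54424153/(227922*(-52116 + √157139)) ≈ 0.0046169)
R = 1/(472728192958/103169665081879 + 54424153*√157139/619017990491274) ≈ 216.60
R + 13*17772 = (117607752/538853 - 227922*√157139/54424153) + 13*17772 = (117607752/538853 - 227922*√157139/54424153) + 231036 = 124612049460/538853 - 227922*√157139/54424153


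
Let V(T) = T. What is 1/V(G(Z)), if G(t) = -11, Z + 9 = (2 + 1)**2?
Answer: -1/11 ≈ -0.090909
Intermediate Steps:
Z = 0 (Z = -9 + (2 + 1)**2 = -9 + 3**2 = -9 + 9 = 0)
1/V(G(Z)) = 1/(-11) = -1/11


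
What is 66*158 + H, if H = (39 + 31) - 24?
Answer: 10474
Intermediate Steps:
H = 46 (H = 70 - 24 = 46)
66*158 + H = 66*158 + 46 = 10428 + 46 = 10474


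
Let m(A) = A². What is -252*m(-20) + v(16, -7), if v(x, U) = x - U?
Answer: -100777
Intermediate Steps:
-252*m(-20) + v(16, -7) = -252*(-20)² + (16 - 1*(-7)) = -252*400 + (16 + 7) = -100800 + 23 = -100777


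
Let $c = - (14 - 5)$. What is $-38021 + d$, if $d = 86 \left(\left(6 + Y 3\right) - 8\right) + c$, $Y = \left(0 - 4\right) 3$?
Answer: $-41298$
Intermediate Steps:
$Y = -12$ ($Y = \left(0 - 4\right) 3 = \left(-4\right) 3 = -12$)
$c = -9$ ($c = \left(-1\right) 9 = -9$)
$d = -3277$ ($d = 86 \left(\left(6 - 36\right) - 8\right) - 9 = 86 \left(-30 - 8\right) - 9 = 86 \left(-38\right) - 9 = -3268 - 9 = -3277$)
$-38021 + d = -38021 - 3277 = -41298$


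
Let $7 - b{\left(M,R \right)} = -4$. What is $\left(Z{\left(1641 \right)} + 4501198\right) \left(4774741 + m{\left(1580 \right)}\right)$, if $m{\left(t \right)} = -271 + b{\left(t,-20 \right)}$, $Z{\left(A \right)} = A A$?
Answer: $34347993497999$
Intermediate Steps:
$Z{\left(A \right)} = A^{2}$
$b{\left(M,R \right)} = 11$ ($b{\left(M,R \right)} = 7 - -4 = 7 + 4 = 11$)
$m{\left(t \right)} = -260$ ($m{\left(t \right)} = -271 + 11 = -260$)
$\left(Z{\left(1641 \right)} + 4501198\right) \left(4774741 + m{\left(1580 \right)}\right) = \left(1641^{2} + 4501198\right) \left(4774741 - 260\right) = \left(2692881 + 4501198\right) 4774481 = 7194079 \cdot 4774481 = 34347993497999$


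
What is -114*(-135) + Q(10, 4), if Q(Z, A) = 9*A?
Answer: 15426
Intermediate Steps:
-114*(-135) + Q(10, 4) = -114*(-135) + 9*4 = 15390 + 36 = 15426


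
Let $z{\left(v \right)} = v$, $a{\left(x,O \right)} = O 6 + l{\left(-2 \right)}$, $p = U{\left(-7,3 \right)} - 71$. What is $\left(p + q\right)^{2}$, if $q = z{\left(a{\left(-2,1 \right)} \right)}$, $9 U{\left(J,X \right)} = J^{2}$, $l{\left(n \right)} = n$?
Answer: $\frac{306916}{81} \approx 3789.1$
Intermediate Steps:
$U{\left(J,X \right)} = \frac{J^{2}}{9}$
$p = - \frac{590}{9}$ ($p = \frac{\left(-7\right)^{2}}{9} - 71 = \frac{1}{9} \cdot 49 - 71 = \frac{49}{9} - 71 = - \frac{590}{9} \approx -65.556$)
$a{\left(x,O \right)} = -2 + 6 O$ ($a{\left(x,O \right)} = O 6 - 2 = 6 O - 2 = -2 + 6 O$)
$q = 4$ ($q = -2 + 6 \cdot 1 = -2 + 6 = 4$)
$\left(p + q\right)^{2} = \left(- \frac{590}{9} + 4\right)^{2} = \left(- \frac{554}{9}\right)^{2} = \frac{306916}{81}$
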